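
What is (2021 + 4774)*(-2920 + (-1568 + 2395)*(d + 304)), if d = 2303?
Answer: 14630103855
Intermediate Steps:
(2021 + 4774)*(-2920 + (-1568 + 2395)*(d + 304)) = (2021 + 4774)*(-2920 + (-1568 + 2395)*(2303 + 304)) = 6795*(-2920 + 827*2607) = 6795*(-2920 + 2155989) = 6795*2153069 = 14630103855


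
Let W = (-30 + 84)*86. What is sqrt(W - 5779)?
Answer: I*sqrt(1135) ≈ 33.69*I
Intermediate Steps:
W = 4644 (W = 54*86 = 4644)
sqrt(W - 5779) = sqrt(4644 - 5779) = sqrt(-1135) = I*sqrt(1135)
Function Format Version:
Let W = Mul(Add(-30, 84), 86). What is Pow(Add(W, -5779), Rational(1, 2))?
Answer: Mul(I, Pow(1135, Rational(1, 2))) ≈ Mul(33.690, I)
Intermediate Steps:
W = 4644 (W = Mul(54, 86) = 4644)
Pow(Add(W, -5779), Rational(1, 2)) = Pow(Add(4644, -5779), Rational(1, 2)) = Pow(-1135, Rational(1, 2)) = Mul(I, Pow(1135, Rational(1, 2)))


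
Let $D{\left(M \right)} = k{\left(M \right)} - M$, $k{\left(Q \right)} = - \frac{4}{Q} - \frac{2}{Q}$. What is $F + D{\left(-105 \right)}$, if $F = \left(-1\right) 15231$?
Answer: $- \frac{529408}{35} \approx -15126.0$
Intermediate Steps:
$F = -15231$
$k{\left(Q \right)} = - \frac{6}{Q}$
$D{\left(M \right)} = - M - \frac{6}{M}$ ($D{\left(M \right)} = - \frac{6}{M} - M = - M - \frac{6}{M}$)
$F + D{\left(-105 \right)} = -15231 - \left(-105 + \frac{6}{-105}\right) = -15231 + \left(105 - - \frac{2}{35}\right) = -15231 + \left(105 + \frac{2}{35}\right) = -15231 + \frac{3677}{35} = - \frac{529408}{35}$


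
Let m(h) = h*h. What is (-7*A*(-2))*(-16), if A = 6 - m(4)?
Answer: 2240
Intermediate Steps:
m(h) = h²
A = -10 (A = 6 - 1*4² = 6 - 1*16 = 6 - 16 = -10)
(-7*A*(-2))*(-16) = (-7*(-10)*(-2))*(-16) = (70*(-2))*(-16) = -140*(-16) = 2240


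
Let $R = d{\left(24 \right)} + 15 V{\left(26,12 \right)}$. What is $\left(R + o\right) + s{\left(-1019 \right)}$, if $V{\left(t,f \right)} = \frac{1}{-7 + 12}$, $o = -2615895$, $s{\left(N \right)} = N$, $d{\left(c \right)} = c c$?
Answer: $-2616335$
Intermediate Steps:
$d{\left(c \right)} = c^{2}$
$V{\left(t,f \right)} = \frac{1}{5}$
$R = 579$ ($R = 24^{2} + 15 \cdot \frac{1}{5} = 576 + 3 = 579$)
$\left(R + o\right) + s{\left(-1019 \right)} = \left(579 - 2615895\right) - 1019 = -2615316 - 1019 = -2616335$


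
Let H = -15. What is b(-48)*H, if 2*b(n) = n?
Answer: 360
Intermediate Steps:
b(n) = n/2
b(-48)*H = ((½)*(-48))*(-15) = -24*(-15) = 360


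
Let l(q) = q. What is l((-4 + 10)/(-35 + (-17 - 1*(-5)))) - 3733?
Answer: -175457/47 ≈ -3733.1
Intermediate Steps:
l((-4 + 10)/(-35 + (-17 - 1*(-5)))) - 3733 = (-4 + 10)/(-35 + (-17 - 1*(-5))) - 3733 = 6/(-35 + (-17 + 5)) - 3733 = 6/(-35 - 12) - 3733 = 6/(-47) - 3733 = 6*(-1/47) - 3733 = -6/47 - 3733 = -175457/47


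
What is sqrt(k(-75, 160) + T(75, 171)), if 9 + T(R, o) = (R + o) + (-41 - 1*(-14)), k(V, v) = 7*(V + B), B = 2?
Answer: I*sqrt(301) ≈ 17.349*I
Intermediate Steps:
k(V, v) = 14 + 7*V (k(V, v) = 7*(V + 2) = 7*(2 + V) = 14 + 7*V)
T(R, o) = -36 + R + o (T(R, o) = -9 + ((R + o) + (-41 - 1*(-14))) = -9 + ((R + o) + (-41 + 14)) = -9 + ((R + o) - 27) = -9 + (-27 + R + o) = -36 + R + o)
sqrt(k(-75, 160) + T(75, 171)) = sqrt((14 + 7*(-75)) + (-36 + 75 + 171)) = sqrt((14 - 525) + 210) = sqrt(-511 + 210) = sqrt(-301) = I*sqrt(301)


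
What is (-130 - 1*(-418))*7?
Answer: 2016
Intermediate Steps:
(-130 - 1*(-418))*7 = (-130 + 418)*7 = 288*7 = 2016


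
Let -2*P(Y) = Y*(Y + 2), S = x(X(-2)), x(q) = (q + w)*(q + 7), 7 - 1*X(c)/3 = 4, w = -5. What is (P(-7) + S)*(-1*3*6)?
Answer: -837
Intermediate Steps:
X(c) = 9 (X(c) = 21 - 3*4 = 21 - 12 = 9)
x(q) = (-5 + q)*(7 + q) (x(q) = (q - 5)*(q + 7) = (-5 + q)*(7 + q))
S = 64 (S = -35 + 9² + 2*9 = -35 + 81 + 18 = 64)
P(Y) = -Y*(2 + Y)/2 (P(Y) = -Y*(Y + 2)/2 = -Y*(2 + Y)/2)
(P(-7) + S)*(-1*3*6) = (-½*(-7)*(2 - 7) + 64)*(-1*3*6) = (-½*(-7)*(-5) + 64)*(-3*6) = (-35/2 + 64)*(-18) = (93/2)*(-18) = -837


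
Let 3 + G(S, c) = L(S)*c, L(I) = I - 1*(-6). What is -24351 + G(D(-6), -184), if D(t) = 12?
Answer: -27666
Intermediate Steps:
L(I) = 6 + I (L(I) = I + 6 = 6 + I)
G(S, c) = -3 + c*(6 + S) (G(S, c) = -3 + (6 + S)*c = -3 + c*(6 + S))
-24351 + G(D(-6), -184) = -24351 + (-3 - 184*(6 + 12)) = -24351 + (-3 - 184*18) = -24351 + (-3 - 3312) = -24351 - 3315 = -27666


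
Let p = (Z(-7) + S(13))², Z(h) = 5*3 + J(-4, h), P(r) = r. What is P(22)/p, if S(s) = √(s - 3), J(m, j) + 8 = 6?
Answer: 22/(13 + √10)² ≈ 0.084220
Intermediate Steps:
J(m, j) = -2 (J(m, j) = -8 + 6 = -2)
S(s) = √(-3 + s)
Z(h) = 13 (Z(h) = 5*3 - 2 = 15 - 2 = 13)
p = (13 + √10)² (p = (13 + √(-3 + 13))² = (13 + √10)² ≈ 261.22)
P(22)/p = 22/((13 + √10)²) = 22/(13 + √10)²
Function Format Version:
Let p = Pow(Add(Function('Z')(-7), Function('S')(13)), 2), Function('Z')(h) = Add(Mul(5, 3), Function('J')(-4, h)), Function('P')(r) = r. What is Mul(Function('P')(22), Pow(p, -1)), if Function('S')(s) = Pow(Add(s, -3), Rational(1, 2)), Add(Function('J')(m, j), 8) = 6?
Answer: Mul(22, Pow(Add(13, Pow(10, Rational(1, 2))), -2)) ≈ 0.084220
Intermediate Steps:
Function('J')(m, j) = -2 (Function('J')(m, j) = Add(-8, 6) = -2)
Function('S')(s) = Pow(Add(-3, s), Rational(1, 2))
Function('Z')(h) = 13 (Function('Z')(h) = Add(Mul(5, 3), -2) = Add(15, -2) = 13)
p = Pow(Add(13, Pow(10, Rational(1, 2))), 2) (p = Pow(Add(13, Pow(Add(-3, 13), Rational(1, 2))), 2) = Pow(Add(13, Pow(10, Rational(1, 2))), 2) ≈ 261.22)
Mul(Function('P')(22), Pow(p, -1)) = Mul(22, Pow(Pow(Add(13, Pow(10, Rational(1, 2))), 2), -1)) = Mul(22, Pow(Add(13, Pow(10, Rational(1, 2))), -2))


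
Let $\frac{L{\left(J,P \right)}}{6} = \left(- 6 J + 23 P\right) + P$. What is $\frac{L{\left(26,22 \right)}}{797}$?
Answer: $\frac{2232}{797} \approx 2.8005$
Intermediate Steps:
$L{\left(J,P \right)} = - 36 J + 144 P$ ($L{\left(J,P \right)} = 6 \left(\left(- 6 J + 23 P\right) + P\right) = 6 \left(- 6 J + 24 P\right) = - 36 J + 144 P$)
$\frac{L{\left(26,22 \right)}}{797} = \frac{\left(-36\right) 26 + 144 \cdot 22}{797} = \left(-936 + 3168\right) \frac{1}{797} = 2232 \cdot \frac{1}{797} = \frac{2232}{797}$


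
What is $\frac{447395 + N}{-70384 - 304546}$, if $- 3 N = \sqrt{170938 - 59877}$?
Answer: $- \frac{89479}{74986} + \frac{\sqrt{111061}}{1124790} \approx -1.193$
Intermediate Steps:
$N = - \frac{\sqrt{111061}}{3}$ ($N = - \frac{\sqrt{170938 - 59877}}{3} = - \frac{\sqrt{111061}}{3} \approx -111.09$)
$\frac{447395 + N}{-70384 - 304546} = \frac{447395 - \frac{\sqrt{111061}}{3}}{-70384 - 304546} = \frac{447395 - \frac{\sqrt{111061}}{3}}{-374930} = \left(447395 - \frac{\sqrt{111061}}{3}\right) \left(- \frac{1}{374930}\right) = - \frac{89479}{74986} + \frac{\sqrt{111061}}{1124790}$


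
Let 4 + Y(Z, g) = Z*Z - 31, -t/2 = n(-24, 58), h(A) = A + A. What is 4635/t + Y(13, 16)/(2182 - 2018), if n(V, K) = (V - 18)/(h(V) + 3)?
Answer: -2849587/1148 ≈ -2482.2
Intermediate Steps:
h(A) = 2*A
n(V, K) = (-18 + V)/(3 + 2*V) (n(V, K) = (V - 18)/(2*V + 3) = (-18 + V)/(3 + 2*V))
t = -28/15 (t = -2*(-18 - 24)/(3 + 2*(-24)) = -2*(-42)/(3 - 48) = -2*(-42)/(-45) = -(-2)*(-42)/45 = -2*14/15 = -28/15 ≈ -1.8667)
Y(Z, g) = -35 + Z**2 (Y(Z, g) = -4 + (Z*Z - 31) = -4 + (Z**2 - 31) = -4 + (-31 + Z**2) = -35 + Z**2)
4635/t + Y(13, 16)/(2182 - 2018) = 4635/(-28/15) + (-35 + 13**2)/(2182 - 2018) = 4635*(-15/28) + (-35 + 169)/164 = -69525/28 + 134*(1/164) = -69525/28 + 67/82 = -2849587/1148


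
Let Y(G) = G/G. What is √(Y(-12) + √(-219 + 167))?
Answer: √(1 + 2*I*√13) ≈ 2.0347 + 1.772*I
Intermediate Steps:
Y(G) = 1
√(Y(-12) + √(-219 + 167)) = √(1 + √(-219 + 167)) = √(1 + √(-52)) = √(1 + 2*I*√13)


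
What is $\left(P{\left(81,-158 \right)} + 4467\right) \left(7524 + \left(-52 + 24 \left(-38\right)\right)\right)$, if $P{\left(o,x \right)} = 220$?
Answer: $30746720$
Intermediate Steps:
$\left(P{\left(81,-158 \right)} + 4467\right) \left(7524 + \left(-52 + 24 \left(-38\right)\right)\right) = \left(220 + 4467\right) \left(7524 + \left(-52 + 24 \left(-38\right)\right)\right) = 4687 \left(7524 - 964\right) = 4687 \cdot 6560 = 30746720$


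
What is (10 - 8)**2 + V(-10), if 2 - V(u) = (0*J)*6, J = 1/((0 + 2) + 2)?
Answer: 6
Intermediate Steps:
J = 1/4 (J = 1/(2 + 2) = 1/4 ≈ 0.25000)
V(u) = 2 (V(u) = 2 - 0*(1/4)*6 = 2 - 0*6 = 2 - 1*0 = 2 + 0 = 2)
(10 - 8)**2 + V(-10) = (10 - 8)**2 + 2 = 2**2 + 2 = 4 + 2 = 6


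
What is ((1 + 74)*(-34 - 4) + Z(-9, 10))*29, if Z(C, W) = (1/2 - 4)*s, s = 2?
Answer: -82853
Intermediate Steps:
Z(C, W) = -7 (Z(C, W) = (1/2 - 4)*2 = (½ - 4)*2 = -7/2*2 = -7)
((1 + 74)*(-34 - 4) + Z(-9, 10))*29 = ((1 + 74)*(-34 - 4) - 7)*29 = (75*(-38) - 7)*29 = (-2850 - 7)*29 = -2857*29 = -82853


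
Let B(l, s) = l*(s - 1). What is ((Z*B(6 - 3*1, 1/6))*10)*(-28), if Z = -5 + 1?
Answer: -2800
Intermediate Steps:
B(l, s) = l*(-1 + s)
Z = -4
((Z*B(6 - 3*1, 1/6))*10)*(-28) = (-4*(6 - 3*1)*(-1 + 1/6)*10)*(-28) = (-4*(6 - 3)*(-1 + ⅙)*10)*(-28) = (-12*(-5)/6*10)*(-28) = (-4*(-5/2)*10)*(-28) = (10*10)*(-28) = 100*(-28) = -2800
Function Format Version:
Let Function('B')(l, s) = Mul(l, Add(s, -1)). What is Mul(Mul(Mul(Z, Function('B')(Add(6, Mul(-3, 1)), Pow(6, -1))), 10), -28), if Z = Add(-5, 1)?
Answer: -2800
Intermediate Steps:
Function('B')(l, s) = Mul(l, Add(-1, s))
Z = -4
Mul(Mul(Mul(Z, Function('B')(Add(6, Mul(-3, 1)), Pow(6, -1))), 10), -28) = Mul(Mul(Mul(-4, Mul(Add(6, Mul(-3, 1)), Add(-1, Pow(6, -1)))), 10), -28) = Mul(Mul(Mul(-4, Mul(Add(6, -3), Add(-1, Rational(1, 6)))), 10), -28) = Mul(Mul(Mul(-4, Mul(3, Rational(-5, 6))), 10), -28) = Mul(Mul(Mul(-4, Rational(-5, 2)), 10), -28) = Mul(Mul(10, 10), -28) = Mul(100, -28) = -2800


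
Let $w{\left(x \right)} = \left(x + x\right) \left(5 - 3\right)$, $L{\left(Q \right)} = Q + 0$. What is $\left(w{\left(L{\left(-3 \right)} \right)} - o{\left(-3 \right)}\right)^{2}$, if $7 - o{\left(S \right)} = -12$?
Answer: $961$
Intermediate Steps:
$L{\left(Q \right)} = Q$
$o{\left(S \right)} = 19$ ($o{\left(S \right)} = 7 - -12 = 7 + 12 = 19$)
$w{\left(x \right)} = 4 x$ ($w{\left(x \right)} = 2 x 2 = 4 x$)
$\left(w{\left(L{\left(-3 \right)} \right)} - o{\left(-3 \right)}\right)^{2} = \left(4 \left(-3\right) - 19\right)^{2} = \left(-12 - 19\right)^{2} = \left(-31\right)^{2} = 961$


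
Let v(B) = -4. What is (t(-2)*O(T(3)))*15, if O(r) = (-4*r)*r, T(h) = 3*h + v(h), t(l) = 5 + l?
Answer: -4500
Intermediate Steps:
T(h) = -4 + 3*h (T(h) = 3*h - 4 = -4 + 3*h)
O(r) = -4*r**2
(t(-2)*O(T(3)))*15 = ((5 - 2)*(-4*(-4 + 3*3)**2))*15 = (3*(-4*(-4 + 9)**2))*15 = (3*(-4*5**2))*15 = (3*(-4*25))*15 = (3*(-100))*15 = -300*15 = -4500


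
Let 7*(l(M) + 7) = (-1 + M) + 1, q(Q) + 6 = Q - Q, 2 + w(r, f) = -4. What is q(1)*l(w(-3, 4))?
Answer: 330/7 ≈ 47.143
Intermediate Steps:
w(r, f) = -6 (w(r, f) = -2 - 4 = -6)
q(Q) = -6 (q(Q) = -6 + (Q - Q) = -6 + 0 = -6)
l(M) = -7 + M/7 (l(M) = -7 + ((-1 + M) + 1)/7 = -7 + M/7)
q(1)*l(w(-3, 4)) = -6*(-7 + (1/7)*(-6)) = -6*(-7 - 6/7) = -6*(-55/7) = 330/7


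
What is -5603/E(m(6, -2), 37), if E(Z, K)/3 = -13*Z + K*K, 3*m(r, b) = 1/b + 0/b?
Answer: -11206/8227 ≈ -1.3621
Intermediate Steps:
m(r, b) = 1/(3*b) (m(r, b) = (1/b + 0/b)/3 = (1/b + 0)/3 = 1/(3*b))
E(Z, K) = -39*Z + 3*K**2 (E(Z, K) = 3*(-13*Z + K*K) = 3*(-13*Z + K**2) = 3*(K**2 - 13*Z) = -39*Z + 3*K**2)
-5603/E(m(6, -2), 37) = -5603/(-13/(-2) + 3*37**2) = -5603/(-13*(-1)/2 + 3*1369) = -5603/(-39*(-1/6) + 4107) = -5603/(13/2 + 4107) = -5603/8227/2 = -5603*2/8227 = -11206/8227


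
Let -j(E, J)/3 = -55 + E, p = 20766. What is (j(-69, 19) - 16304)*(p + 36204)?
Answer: -907646040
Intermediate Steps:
j(E, J) = 165 - 3*E (j(E, J) = -3*(-55 + E) = 165 - 3*E)
(j(-69, 19) - 16304)*(p + 36204) = ((165 - 3*(-69)) - 16304)*(20766 + 36204) = ((165 + 207) - 16304)*56970 = (372 - 16304)*56970 = -15932*56970 = -907646040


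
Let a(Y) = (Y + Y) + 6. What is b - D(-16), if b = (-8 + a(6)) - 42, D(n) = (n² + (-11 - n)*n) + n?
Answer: -192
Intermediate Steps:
a(Y) = 6 + 2*Y (a(Y) = 2*Y + 6 = 6 + 2*Y)
D(n) = n + n² + n*(-11 - n) (D(n) = (n² + n*(-11 - n)) + n = n + n² + n*(-11 - n))
b = -32 (b = (-8 + (6 + 2*6)) - 42 = (-8 + (6 + 12)) - 42 = (-8 + 18) - 42 = 10 - 42 = -32)
b - D(-16) = -32 - (-10)*(-16) = -32 - 1*160 = -32 - 160 = -192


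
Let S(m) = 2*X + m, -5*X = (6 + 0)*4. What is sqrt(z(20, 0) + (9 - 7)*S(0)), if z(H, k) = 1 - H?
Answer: I*sqrt(955)/5 ≈ 6.1806*I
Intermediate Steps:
X = -24/5 (X = -(6 + 0)*4/5 = -6*4/5 = -1/5*24 = -24/5 ≈ -4.8000)
S(m) = -48/5 + m (S(m) = 2*(-24/5) + m = -48/5 + m)
sqrt(z(20, 0) + (9 - 7)*S(0)) = sqrt((1 - 1*20) + (9 - 7)*(-48/5 + 0)) = sqrt((1 - 20) + 2*(-48/5)) = sqrt(-19 - 96/5) = sqrt(-191/5) = I*sqrt(955)/5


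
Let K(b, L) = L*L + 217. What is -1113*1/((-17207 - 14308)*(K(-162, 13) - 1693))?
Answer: -371/13730035 ≈ -2.7021e-5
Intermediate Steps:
K(b, L) = 217 + L**2 (K(b, L) = L**2 + 217 = 217 + L**2)
-1113*1/((-17207 - 14308)*(K(-162, 13) - 1693)) = -1113*1/((-17207 - 14308)*((217 + 13**2) - 1693)) = -1113*(-1/(31515*((217 + 169) - 1693))) = -1113*(-1/(31515*(386 - 1693))) = -1113/((-31515*(-1307))) = -1113/41190105 = -1113*1/41190105 = -371/13730035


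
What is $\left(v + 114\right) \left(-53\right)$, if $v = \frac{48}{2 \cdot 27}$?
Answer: $- \frac{54802}{9} \approx -6089.1$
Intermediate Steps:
$v = \frac{8}{9}$ ($v = \frac{48}{54} = 48 \cdot \frac{1}{54} = \frac{8}{9} \approx 0.88889$)
$\left(v + 114\right) \left(-53\right) = \left(\frac{8}{9} + 114\right) \left(-53\right) = \frac{1034}{9} \left(-53\right) = - \frac{54802}{9}$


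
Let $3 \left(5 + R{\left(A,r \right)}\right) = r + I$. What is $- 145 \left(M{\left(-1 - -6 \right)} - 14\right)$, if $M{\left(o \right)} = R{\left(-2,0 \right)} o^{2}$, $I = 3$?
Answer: $16530$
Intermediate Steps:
$R{\left(A,r \right)} = -4 + \frac{r}{3}$ ($R{\left(A,r \right)} = -5 + \frac{r + 3}{3} = -5 + \frac{3 + r}{3} = -5 + \left(1 + \frac{r}{3}\right) = -4 + \frac{r}{3}$)
$M{\left(o \right)} = - 4 o^{2}$ ($M{\left(o \right)} = \left(-4 + \frac{1}{3} \cdot 0\right) o^{2} = \left(-4 + 0\right) o^{2} = - 4 o^{2}$)
$- 145 \left(M{\left(-1 - -6 \right)} - 14\right) = - 145 \left(- 4 \left(-1 - -6\right)^{2} - 14\right) = - 145 \left(- 4 \left(-1 + 6\right)^{2} - 14\right) = - 145 \left(- 4 \cdot 5^{2} - 14\right) = - 145 \left(\left(-4\right) 25 - 14\right) = - 145 \left(-100 - 14\right) = \left(-145\right) \left(-114\right) = 16530$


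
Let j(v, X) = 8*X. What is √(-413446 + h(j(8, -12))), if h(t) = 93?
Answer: I*√413353 ≈ 642.93*I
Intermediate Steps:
√(-413446 + h(j(8, -12))) = √(-413446 + 93) = √(-413353) = I*√413353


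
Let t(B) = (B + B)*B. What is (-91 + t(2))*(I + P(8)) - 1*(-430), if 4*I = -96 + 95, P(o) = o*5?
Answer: -11477/4 ≈ -2869.3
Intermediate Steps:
P(o) = 5*o
I = -¼ (I = (-96 + 95)/4 = (¼)*(-1) = -¼ ≈ -0.25000)
t(B) = 2*B² (t(B) = (2*B)*B = 2*B²)
(-91 + t(2))*(I + P(8)) - 1*(-430) = (-91 + 2*2²)*(-¼ + 5*8) - 1*(-430) = (-91 + 2*4)*(-¼ + 40) + 430 = (-91 + 8)*(159/4) + 430 = -83*159/4 + 430 = -13197/4 + 430 = -11477/4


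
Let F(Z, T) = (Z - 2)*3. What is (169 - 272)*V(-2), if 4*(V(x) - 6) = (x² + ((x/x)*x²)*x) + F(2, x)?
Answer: -515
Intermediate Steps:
F(Z, T) = -6 + 3*Z (F(Z, T) = (-2 + Z)*3 = -6 + 3*Z)
V(x) = 6 + x²/4 + x³/4 (V(x) = 6 + ((x² + ((x/x)*x²)*x) + (-6 + 3*2))/4 = 6 + ((x² + (1*x²)*x) + (-6 + 6))/4 = 6 + ((x² + x²*x) + 0)/4 = 6 + ((x² + x³) + 0)/4 = 6 + (x² + x³)/4 = 6 + (x²/4 + x³/4) = 6 + x²/4 + x³/4)
(169 - 272)*V(-2) = (169 - 272)*(6 + (¼)*(-2)² + (¼)*(-2)³) = -103*(6 + (¼)*4 + (¼)*(-8)) = -103*(6 + 1 - 2) = -103*5 = -515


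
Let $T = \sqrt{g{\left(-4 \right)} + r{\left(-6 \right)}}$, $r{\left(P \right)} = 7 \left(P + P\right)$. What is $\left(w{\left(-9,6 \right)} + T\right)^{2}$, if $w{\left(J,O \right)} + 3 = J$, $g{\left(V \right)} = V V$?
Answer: $76 - 48 i \sqrt{17} \approx 76.0 - 197.91 i$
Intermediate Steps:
$g{\left(V \right)} = V^{2}$
$w{\left(J,O \right)} = -3 + J$
$r{\left(P \right)} = 14 P$ ($r{\left(P \right)} = 7 \cdot 2 P = 14 P$)
$T = 2 i \sqrt{17}$ ($T = \sqrt{\left(-4\right)^{2} + 14 \left(-6\right)} = \sqrt{16 - 84} = \sqrt{-68} = 2 i \sqrt{17} \approx 8.2462 i$)
$\left(w{\left(-9,6 \right)} + T\right)^{2} = \left(\left(-3 - 9\right) + 2 i \sqrt{17}\right)^{2} = \left(-12 + 2 i \sqrt{17}\right)^{2}$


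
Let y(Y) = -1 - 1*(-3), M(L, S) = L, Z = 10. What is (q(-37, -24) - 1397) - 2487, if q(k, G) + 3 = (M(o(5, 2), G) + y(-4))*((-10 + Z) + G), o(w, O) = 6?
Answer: -4079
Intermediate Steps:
y(Y) = 2 (y(Y) = -1 + 3 = 2)
q(k, G) = -3 + 8*G (q(k, G) = -3 + (6 + 2)*((-10 + 10) + G) = -3 + 8*(0 + G) = -3 + 8*G)
(q(-37, -24) - 1397) - 2487 = ((-3 + 8*(-24)) - 1397) - 2487 = ((-3 - 192) - 1397) - 2487 = (-195 - 1397) - 2487 = -1592 - 2487 = -4079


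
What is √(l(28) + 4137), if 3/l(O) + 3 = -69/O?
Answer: √10758909/51 ≈ 64.315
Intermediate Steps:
l(O) = 3/(-3 - 69/O)
√(l(28) + 4137) = √(-1*28/(23 + 28) + 4137) = √(-1*28/51 + 4137) = √(-1*28*1/51 + 4137) = √(-28/51 + 4137) = √(210959/51) = √10758909/51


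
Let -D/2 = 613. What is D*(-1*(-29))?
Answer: -35554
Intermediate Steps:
D = -1226 (D = -2*613 = -1226)
D*(-1*(-29)) = -(-1226)*(-29) = -1226*29 = -35554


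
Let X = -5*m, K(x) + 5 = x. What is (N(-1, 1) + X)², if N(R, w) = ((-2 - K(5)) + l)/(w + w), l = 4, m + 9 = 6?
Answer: 256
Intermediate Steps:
m = -3 (m = -9 + 6 = -3)
K(x) = -5 + x
N(R, w) = 1/w (N(R, w) = ((-2 - (-5 + 5)) + 4)/(w + w) = ((-2 - 1*0) + 4)/((2*w)) = ((-2 + 0) + 4)*(1/(2*w)) = (-2 + 4)*(1/(2*w)) = 2*(1/(2*w)) = 1/w)
X = 15 (X = -5*(-3) = 15)
(N(-1, 1) + X)² = (1/1 + 15)² = (1 + 15)² = 16² = 256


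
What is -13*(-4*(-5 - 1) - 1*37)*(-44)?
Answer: -7436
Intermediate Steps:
-13*(-4*(-5 - 1) - 1*37)*(-44) = -13*(-4*(-6) - 37)*(-44) = -13*(24 - 37)*(-44) = -13*(-13)*(-44) = 169*(-44) = -7436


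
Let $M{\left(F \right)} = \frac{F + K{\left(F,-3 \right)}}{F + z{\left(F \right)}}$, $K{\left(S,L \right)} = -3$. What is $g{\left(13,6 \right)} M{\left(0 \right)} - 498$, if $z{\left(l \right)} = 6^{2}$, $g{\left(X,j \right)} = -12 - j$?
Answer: $- \frac{993}{2} \approx -496.5$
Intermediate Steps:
$z{\left(l \right)} = 36$
$M{\left(F \right)} = \frac{-3 + F}{36 + F}$ ($M{\left(F \right)} = \frac{F - 3}{F + 36} = \frac{-3 + F}{36 + F}$)
$g{\left(13,6 \right)} M{\left(0 \right)} - 498 = \left(-12 - 6\right) \frac{-3 + 0}{36 + 0} - 498 = \left(-12 - 6\right) \frac{1}{36} \left(-3\right) - 498 = - 18 \cdot \frac{1}{36} \left(-3\right) - 498 = \left(-18\right) \left(- \frac{1}{12}\right) - 498 = \frac{3}{2} - 498 = - \frac{993}{2}$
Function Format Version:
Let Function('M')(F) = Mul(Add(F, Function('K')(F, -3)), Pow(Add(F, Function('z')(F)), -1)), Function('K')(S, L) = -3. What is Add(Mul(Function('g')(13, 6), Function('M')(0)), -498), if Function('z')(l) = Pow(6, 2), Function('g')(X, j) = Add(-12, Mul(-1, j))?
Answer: Rational(-993, 2) ≈ -496.50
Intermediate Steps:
Function('z')(l) = 36
Function('M')(F) = Mul(Pow(Add(36, F), -1), Add(-3, F)) (Function('M')(F) = Mul(Add(F, -3), Pow(Add(F, 36), -1)) = Mul(Add(-3, F), Pow(Add(36, F), -1)) = Mul(Pow(Add(36, F), -1), Add(-3, F)))
Add(Mul(Function('g')(13, 6), Function('M')(0)), -498) = Add(Mul(Add(-12, Mul(-1, 6)), Mul(Pow(Add(36, 0), -1), Add(-3, 0))), -498) = Add(Mul(Add(-12, -6), Mul(Pow(36, -1), -3)), -498) = Add(Mul(-18, Mul(Rational(1, 36), -3)), -498) = Add(Mul(-18, Rational(-1, 12)), -498) = Add(Rational(3, 2), -498) = Rational(-993, 2)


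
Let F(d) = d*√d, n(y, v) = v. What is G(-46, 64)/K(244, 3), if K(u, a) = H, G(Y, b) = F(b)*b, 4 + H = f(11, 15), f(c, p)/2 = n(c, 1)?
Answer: -16384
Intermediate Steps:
F(d) = d^(3/2)
f(c, p) = 2 (f(c, p) = 2*1 = 2)
H = -2 (H = -4 + 2 = -2)
G(Y, b) = b^(5/2) (G(Y, b) = b^(3/2)*b = b^(5/2))
K(u, a) = -2
G(-46, 64)/K(244, 3) = 64^(5/2)/(-2) = 32768*(-½) = -16384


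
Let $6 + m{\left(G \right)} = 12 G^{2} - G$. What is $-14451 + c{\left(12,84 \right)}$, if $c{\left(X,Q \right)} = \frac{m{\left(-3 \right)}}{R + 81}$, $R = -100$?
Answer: $- \frac{274674}{19} \approx -14457.0$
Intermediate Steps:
$m{\left(G \right)} = -6 - G + 12 G^{2}$ ($m{\left(G \right)} = -6 + \left(12 G^{2} - G\right) = -6 + \left(- G + 12 G^{2}\right) = -6 - G + 12 G^{2}$)
$c{\left(X,Q \right)} = - \frac{105}{19}$ ($c{\left(X,Q \right)} = \frac{-6 - -3 + 12 \left(-3\right)^{2}}{-100 + 81} = \frac{-6 + 3 + 12 \cdot 9}{-19} = \left(-6 + 3 + 108\right) \left(- \frac{1}{19}\right) = 105 \left(- \frac{1}{19}\right) = - \frac{105}{19}$)
$-14451 + c{\left(12,84 \right)} = -14451 - \frac{105}{19} = - \frac{274674}{19}$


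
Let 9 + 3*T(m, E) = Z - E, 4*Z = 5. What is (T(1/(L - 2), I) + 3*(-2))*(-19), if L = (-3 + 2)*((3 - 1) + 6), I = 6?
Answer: 2413/12 ≈ 201.08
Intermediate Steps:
Z = 5/4 (Z = (1/4)*5 = 5/4 ≈ 1.2500)
L = -8 (L = -(2 + 6) = -1*8 = -8)
T(m, E) = -31/12 - E/3 (T(m, E) = -3 + (5/4 - E)/3 = -3 + (5/12 - E/3) = -31/12 - E/3)
(T(1/(L - 2), I) + 3*(-2))*(-19) = ((-31/12 - 1/3*6) + 3*(-2))*(-19) = ((-31/12 - 2) - 6)*(-19) = (-55/12 - 6)*(-19) = -127/12*(-19) = 2413/12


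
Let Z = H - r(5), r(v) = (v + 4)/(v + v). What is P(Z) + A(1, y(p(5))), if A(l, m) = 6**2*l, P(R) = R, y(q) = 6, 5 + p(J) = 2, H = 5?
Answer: 401/10 ≈ 40.100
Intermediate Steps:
r(v) = (4 + v)/(2*v) (r(v) = (4 + v)/((2*v)) = (4 + v)*(1/(2*v)) = (4 + v)/(2*v))
p(J) = -3 (p(J) = -5 + 2 = -3)
Z = 41/10 (Z = 5 - (4 + 5)/(2*5) = 5 - 9/(2*5) = 5 - 1*9/10 = 5 - 9/10 = 41/10 ≈ 4.1000)
A(l, m) = 36*l
P(Z) + A(1, y(p(5))) = 41/10 + 36*1 = 41/10 + 36 = 401/10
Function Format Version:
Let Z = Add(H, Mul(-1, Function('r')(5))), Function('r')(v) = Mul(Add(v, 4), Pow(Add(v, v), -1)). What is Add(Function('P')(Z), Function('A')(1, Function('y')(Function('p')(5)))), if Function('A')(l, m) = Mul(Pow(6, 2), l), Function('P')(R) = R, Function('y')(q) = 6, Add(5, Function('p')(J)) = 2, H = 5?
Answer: Rational(401, 10) ≈ 40.100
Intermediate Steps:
Function('r')(v) = Mul(Rational(1, 2), Pow(v, -1), Add(4, v)) (Function('r')(v) = Mul(Add(4, v), Pow(Mul(2, v), -1)) = Mul(Add(4, v), Mul(Rational(1, 2), Pow(v, -1))) = Mul(Rational(1, 2), Pow(v, -1), Add(4, v)))
Function('p')(J) = -3 (Function('p')(J) = Add(-5, 2) = -3)
Z = Rational(41, 10) (Z = Add(5, Mul(-1, Mul(Rational(1, 2), Pow(5, -1), Add(4, 5)))) = Add(5, Mul(-1, Mul(Rational(1, 2), Rational(1, 5), 9))) = Add(5, Mul(-1, Rational(9, 10))) = Add(5, Rational(-9, 10)) = Rational(41, 10) ≈ 4.1000)
Function('A')(l, m) = Mul(36, l)
Add(Function('P')(Z), Function('A')(1, Function('y')(Function('p')(5)))) = Add(Rational(41, 10), Mul(36, 1)) = Add(Rational(41, 10), 36) = Rational(401, 10)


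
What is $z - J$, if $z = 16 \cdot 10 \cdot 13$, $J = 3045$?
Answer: $-965$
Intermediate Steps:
$z = 2080$ ($z = 160 \cdot 13 = 2080$)
$z - J = 2080 - 3045 = -965$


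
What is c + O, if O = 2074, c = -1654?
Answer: 420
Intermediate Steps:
c + O = -1654 + 2074 = 420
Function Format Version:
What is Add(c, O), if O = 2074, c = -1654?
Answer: 420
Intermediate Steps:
Add(c, O) = Add(-1654, 2074) = 420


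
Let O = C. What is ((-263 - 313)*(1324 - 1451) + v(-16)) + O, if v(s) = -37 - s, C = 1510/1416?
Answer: 51777503/708 ≈ 73132.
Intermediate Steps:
C = 755/708 (C = 1510*(1/1416) = 755/708 ≈ 1.0664)
O = 755/708 ≈ 1.0664
((-263 - 313)*(1324 - 1451) + v(-16)) + O = ((-263 - 313)*(1324 - 1451) + (-37 - 1*(-16))) + 755/708 = (-576*(-127) + (-37 + 16)) + 755/708 = (73152 - 21) + 755/708 = 73131 + 755/708 = 51777503/708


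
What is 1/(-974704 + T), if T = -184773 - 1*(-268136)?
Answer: -1/891341 ≈ -1.1219e-6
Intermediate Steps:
T = 83363 (T = -184773 + 268136 = 83363)
1/(-974704 + T) = 1/(-974704 + 83363) = 1/(-891341) = -1/891341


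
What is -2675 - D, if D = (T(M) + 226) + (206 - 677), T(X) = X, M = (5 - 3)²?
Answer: -2434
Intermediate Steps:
M = 4 (M = 2² = 4)
D = -241 (D = (4 + 226) + (206 - 677) = 230 - 471 = -241)
-2675 - D = -2675 - 1*(-241) = -2675 + 241 = -2434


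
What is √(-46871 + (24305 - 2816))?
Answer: 7*I*√518 ≈ 159.32*I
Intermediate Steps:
√(-46871 + (24305 - 2816)) = √(-46871 + 21489) = √(-25382) = 7*I*√518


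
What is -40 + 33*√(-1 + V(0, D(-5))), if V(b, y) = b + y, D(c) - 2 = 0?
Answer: -7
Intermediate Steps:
D(c) = 2 (D(c) = 2 + 0 = 2)
-40 + 33*√(-1 + V(0, D(-5))) = -40 + 33*√(-1 + (0 + 2)) = -40 + 33*√(-1 + 2) = -40 + 33*√1 = -40 + 33*1 = -40 + 33 = -7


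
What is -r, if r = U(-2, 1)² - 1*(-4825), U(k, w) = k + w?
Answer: -4826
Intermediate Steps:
r = 4826 (r = (-2 + 1)² - 1*(-4825) = (-1)² + 4825 = 1 + 4825 = 4826)
-r = -1*4826 = -4826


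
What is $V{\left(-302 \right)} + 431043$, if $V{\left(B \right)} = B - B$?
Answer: $431043$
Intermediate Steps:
$V{\left(B \right)} = 0$
$V{\left(-302 \right)} + 431043 = 0 + 431043 = 431043$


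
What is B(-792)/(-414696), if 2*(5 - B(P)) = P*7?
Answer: -2777/414696 ≈ -0.0066965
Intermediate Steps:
B(P) = 5 - 7*P/2 (B(P) = 5 - P*7/2 = 5 - 7*P/2)
B(-792)/(-414696) = (5 - 7/2*(-792))/(-414696) = (5 + 2772)*(-1/414696) = 2777*(-1/414696) = -2777/414696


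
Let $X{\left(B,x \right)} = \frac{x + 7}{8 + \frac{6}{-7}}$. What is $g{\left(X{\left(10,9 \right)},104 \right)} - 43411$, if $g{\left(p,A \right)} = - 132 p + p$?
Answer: $- \frac{1092611}{25} \approx -43704.0$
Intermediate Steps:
$X{\left(B,x \right)} = \frac{49}{50} + \frac{7 x}{50}$ ($X{\left(B,x \right)} = \frac{7 + x}{8 + 6 \left(- \frac{1}{7}\right)} = \frac{7 + x}{8 - \frac{6}{7}} = \frac{7 + x}{\frac{50}{7}} = \left(7 + x\right) \frac{7}{50} = \frac{49}{50} + \frac{7 x}{50}$)
$g{\left(p,A \right)} = - 131 p$
$g{\left(X{\left(10,9 \right)},104 \right)} - 43411 = - 131 \left(\frac{49}{50} + \frac{7}{50} \cdot 9\right) - 43411 = - 131 \left(\frac{49}{50} + \frac{63}{50}\right) - 43411 = \left(-131\right) \frac{56}{25} - 43411 = - \frac{7336}{25} - 43411 = - \frac{1092611}{25}$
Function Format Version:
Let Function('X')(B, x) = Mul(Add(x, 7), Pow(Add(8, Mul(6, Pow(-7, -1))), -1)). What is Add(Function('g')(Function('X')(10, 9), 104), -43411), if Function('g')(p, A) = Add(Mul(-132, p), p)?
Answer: Rational(-1092611, 25) ≈ -43704.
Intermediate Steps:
Function('X')(B, x) = Add(Rational(49, 50), Mul(Rational(7, 50), x)) (Function('X')(B, x) = Mul(Add(7, x), Pow(Add(8, Mul(6, Rational(-1, 7))), -1)) = Mul(Add(7, x), Pow(Add(8, Rational(-6, 7)), -1)) = Mul(Add(7, x), Pow(Rational(50, 7), -1)) = Mul(Add(7, x), Rational(7, 50)) = Add(Rational(49, 50), Mul(Rational(7, 50), x)))
Function('g')(p, A) = Mul(-131, p)
Add(Function('g')(Function('X')(10, 9), 104), -43411) = Add(Mul(-131, Add(Rational(49, 50), Mul(Rational(7, 50), 9))), -43411) = Add(Mul(-131, Add(Rational(49, 50), Rational(63, 50))), -43411) = Add(Mul(-131, Rational(56, 25)), -43411) = Add(Rational(-7336, 25), -43411) = Rational(-1092611, 25)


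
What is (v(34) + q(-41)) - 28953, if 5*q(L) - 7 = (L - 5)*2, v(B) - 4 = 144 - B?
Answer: -28856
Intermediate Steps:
v(B) = 148 - B (v(B) = 4 + (144 - B) = 148 - B)
q(L) = -⅗ + 2*L/5 (q(L) = 7/5 + ((L - 5)*2)/5 = 7/5 + ((-5 + L)*2)/5 = 7/5 + (-10 + 2*L)/5 = 7/5 + (-2 + 2*L/5) = -⅗ + 2*L/5)
(v(34) + q(-41)) - 28953 = ((148 - 1*34) + (-⅗ + (⅖)*(-41))) - 28953 = ((148 - 34) + (-⅗ - 82/5)) - 28953 = (114 - 17) - 28953 = 97 - 28953 = -28856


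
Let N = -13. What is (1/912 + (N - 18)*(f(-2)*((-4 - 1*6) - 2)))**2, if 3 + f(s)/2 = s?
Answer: 11509999384321/831744 ≈ 1.3838e+7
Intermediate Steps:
f(s) = -6 + 2*s
(1/912 + (N - 18)*(f(-2)*((-4 - 1*6) - 2)))**2 = (1/912 + (-13 - 18)*((-6 + 2*(-2))*((-4 - 1*6) - 2)))**2 = (1/912 - 31*(-6 - 4)*((-4 - 6) - 2))**2 = (1/912 - (-310)*(-10 - 2))**2 = (1/912 - (-310)*(-12))**2 = (1/912 - 31*120)**2 = (1/912 - 3720)**2 = (-3392639/912)**2 = 11509999384321/831744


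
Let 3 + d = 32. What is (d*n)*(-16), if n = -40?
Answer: 18560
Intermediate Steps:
d = 29 (d = -3 + 32 = 29)
(d*n)*(-16) = (29*(-40))*(-16) = -1160*(-16) = 18560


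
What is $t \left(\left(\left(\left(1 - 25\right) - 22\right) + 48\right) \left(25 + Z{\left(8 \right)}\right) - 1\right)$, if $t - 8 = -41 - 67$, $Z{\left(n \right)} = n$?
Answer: $-6500$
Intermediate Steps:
$t = -100$ ($t = 8 - 108 = -100$)
$t \left(\left(\left(\left(1 - 25\right) - 22\right) + 48\right) \left(25 + Z{\left(8 \right)}\right) - 1\right) = - 100 \left(\left(\left(\left(1 - 25\right) - 22\right) + 48\right) \left(25 + 8\right) - 1\right) = - 100 \left(\left(\left(-24 - 22\right) + 48\right) 33 - 1\right) = - 100 \left(\left(-46 + 48\right) 33 - 1\right) = - 100 \left(2 \cdot 33 - 1\right) = - 100 \left(66 - 1\right) = \left(-100\right) 65 = -6500$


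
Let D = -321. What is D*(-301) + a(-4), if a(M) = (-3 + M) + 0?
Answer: 96614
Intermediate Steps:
a(M) = -3 + M
D*(-301) + a(-4) = -321*(-301) + (-3 - 4) = 96621 - 7 = 96614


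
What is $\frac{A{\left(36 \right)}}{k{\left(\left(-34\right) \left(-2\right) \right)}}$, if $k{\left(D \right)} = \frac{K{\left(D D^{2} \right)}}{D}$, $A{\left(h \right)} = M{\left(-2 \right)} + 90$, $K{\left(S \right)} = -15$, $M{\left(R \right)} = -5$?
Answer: $- \frac{1156}{3} \approx -385.33$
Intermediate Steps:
$A{\left(h \right)} = 85$ ($A{\left(h \right)} = -5 + 90 = 85$)
$k{\left(D \right)} = - \frac{15}{D}$
$\frac{A{\left(36 \right)}}{k{\left(\left(-34\right) \left(-2\right) \right)}} = \frac{85}{\left(-15\right) \frac{1}{\left(-34\right) \left(-2\right)}} = \frac{85}{\left(-15\right) \frac{1}{68}} = \frac{85}{- \frac{15}{68}} = 85 \left(- \frac{68}{15}\right) = - \frac{1156}{3}$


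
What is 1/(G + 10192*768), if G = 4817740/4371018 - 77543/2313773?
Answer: 5056771715457/39581663508891629515 ≈ 1.2776e-7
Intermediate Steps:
G = 5404107442123/5056771715457 (G = 4817740*(1/4371018) - 77543*1/2313773 = 2408870/2185509 - 77543/2313773 = 5404107442123/5056771715457 ≈ 1.0687)
1/(G + 10192*768) = 1/(5404107442123/5056771715457 + 10192*768) = 1/(5404107442123/5056771715457 + 7827456) = 1/(39581663508891629515/5056771715457) = 5056771715457/39581663508891629515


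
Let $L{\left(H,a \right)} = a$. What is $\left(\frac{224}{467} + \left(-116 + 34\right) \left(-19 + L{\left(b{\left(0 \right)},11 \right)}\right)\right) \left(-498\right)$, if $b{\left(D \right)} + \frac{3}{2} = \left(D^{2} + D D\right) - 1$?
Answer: $- \frac{152674848}{467} \approx -3.2693 \cdot 10^{5}$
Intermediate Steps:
$b{\left(D \right)} = - \frac{5}{2} + 2 D^{2}$ ($b{\left(D \right)} = - \frac{3}{2} - \left(1 - D^{2} - D D\right) = - \frac{3}{2} + \left(\left(D^{2} + D^{2}\right) - 1\right) = - \frac{3}{2} + \left(2 D^{2} - 1\right) = - \frac{3}{2} + \left(-1 + 2 D^{2}\right) = - \frac{5}{2} + 2 D^{2}$)
$\left(\frac{224}{467} + \left(-116 + 34\right) \left(-19 + L{\left(b{\left(0 \right)},11 \right)}\right)\right) \left(-498\right) = \left(\frac{224}{467} + \left(-116 + 34\right) \left(-19 + 11\right)\right) \left(-498\right) = \left(224 \cdot \frac{1}{467} - -656\right) \left(-498\right) = \left(\frac{224}{467} + 656\right) \left(-498\right) = \frac{306576}{467} \left(-498\right) = - \frac{152674848}{467}$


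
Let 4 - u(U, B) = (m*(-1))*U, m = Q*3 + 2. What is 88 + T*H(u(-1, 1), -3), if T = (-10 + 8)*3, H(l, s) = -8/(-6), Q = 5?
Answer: 80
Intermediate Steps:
m = 17 (m = 5*3 + 2 = 15 + 2 = 17)
u(U, B) = 4 + 17*U (u(U, B) = 4 - 17*(-1)*U = 4 - (-17)*U = 4 + 17*U)
H(l, s) = 4/3 (H(l, s) = -8*(-⅙) = 4/3)
T = -6 (T = -2*3 = -6)
88 + T*H(u(-1, 1), -3) = 88 - 6*4/3 = 88 - 8 = 80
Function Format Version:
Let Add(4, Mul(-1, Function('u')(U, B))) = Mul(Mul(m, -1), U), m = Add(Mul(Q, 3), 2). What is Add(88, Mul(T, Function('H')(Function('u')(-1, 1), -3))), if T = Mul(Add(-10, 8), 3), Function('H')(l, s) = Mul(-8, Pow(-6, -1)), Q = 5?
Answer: 80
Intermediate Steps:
m = 17 (m = Add(Mul(5, 3), 2) = Add(15, 2) = 17)
Function('u')(U, B) = Add(4, Mul(17, U)) (Function('u')(U, B) = Add(4, Mul(-1, Mul(Mul(17, -1), U))) = Add(4, Mul(-1, Mul(-17, U))) = Add(4, Mul(17, U)))
Function('H')(l, s) = Rational(4, 3) (Function('H')(l, s) = Mul(-8, Rational(-1, 6)) = Rational(4, 3))
T = -6 (T = Mul(-2, 3) = -6)
Add(88, Mul(T, Function('H')(Function('u')(-1, 1), -3))) = Add(88, Mul(-6, Rational(4, 3))) = Add(88, -8) = 80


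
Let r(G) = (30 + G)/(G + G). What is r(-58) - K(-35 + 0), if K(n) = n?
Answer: 1022/29 ≈ 35.241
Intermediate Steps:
r(G) = (30 + G)/(2*G) (r(G) = (30 + G)/((2*G)) = (30 + G)*(1/(2*G)) = (30 + G)/(2*G))
r(-58) - K(-35 + 0) = (½)*(30 - 58)/(-58) - (-35 + 0) = (½)*(-1/58)*(-28) - 1*(-35) = 7/29 + 35 = 1022/29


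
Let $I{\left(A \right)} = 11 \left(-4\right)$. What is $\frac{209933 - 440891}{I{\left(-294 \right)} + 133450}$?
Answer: $- \frac{1269}{733} \approx -1.7312$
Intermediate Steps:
$I{\left(A \right)} = -44$
$\frac{209933 - 440891}{I{\left(-294 \right)} + 133450} = \frac{209933 - 440891}{-44 + 133450} = - \frac{230958}{133406} = \left(-230958\right) \frac{1}{133406} = - \frac{1269}{733}$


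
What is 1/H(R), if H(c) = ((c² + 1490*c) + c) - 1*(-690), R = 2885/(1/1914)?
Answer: 1/30499502310780 ≈ 3.2787e-14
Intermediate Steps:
R = 5521890 (R = 2885/(1/1914) = 2885*1914 = 5521890)
H(c) = 690 + c² + 1491*c (H(c) = (c² + 1491*c) + 690 = 690 + c² + 1491*c)
1/H(R) = 1/(690 + 5521890² + 1491*5521890) = 1/(690 + 30491269172100 + 8233137990) = 1/30499502310780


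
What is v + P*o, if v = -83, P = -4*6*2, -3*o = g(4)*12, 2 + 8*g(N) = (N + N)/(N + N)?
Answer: -107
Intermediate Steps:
g(N) = -⅛ (g(N) = -¼ + ((N + N)/(N + N))/8 = -¼ + ((2*N)/((2*N)))/8 = -¼ + ((2*N)*(1/(2*N)))/8 = -¼ + (⅛)*1 = -¼ + ⅛ = -⅛)
o = ½ (o = -(-1)*12/24 = -⅓*(-3/2) = ½ ≈ 0.50000)
P = -48 (P = -24*2 = -48)
v + P*o = -83 - 48*½ = -83 - 24 = -107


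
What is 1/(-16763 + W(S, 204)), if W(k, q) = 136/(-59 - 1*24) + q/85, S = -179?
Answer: -415/6956329 ≈ -5.9658e-5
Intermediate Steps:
W(k, q) = -136/83 + q/85 (W(k, q) = 136/(-59 - 24) + q*(1/85) = 136/(-83) + q/85 = 136*(-1/83) + q/85 = -136/83 + q/85)
1/(-16763 + W(S, 204)) = 1/(-16763 + (-136/83 + (1/85)*204)) = 1/(-16763 + (-136/83 + 12/5)) = 1/(-16763 + 316/415) = 1/(-6956329/415) = -415/6956329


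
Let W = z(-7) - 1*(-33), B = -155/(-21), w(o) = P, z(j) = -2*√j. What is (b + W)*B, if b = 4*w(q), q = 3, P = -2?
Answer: 3875/21 - 310*I*√7/21 ≈ 184.52 - 39.056*I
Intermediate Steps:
w(o) = -2
b = -8 (b = 4*(-2) = -8)
B = 155/21 (B = -155*(-1/21) = 155/21 ≈ 7.3810)
W = 33 - 2*I*√7 (W = -2*I*√7 - 1*(-33) = -2*I*√7 + 33 = 33 - 2*I*√7 ≈ 33.0 - 5.2915*I)
(b + W)*B = (-8 + (33 - 2*I*√7))*(155/21) = (25 - 2*I*√7)*(155/21) = 3875/21 - 310*I*√7/21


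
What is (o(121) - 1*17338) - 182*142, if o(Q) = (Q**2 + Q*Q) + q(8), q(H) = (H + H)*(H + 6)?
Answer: -13676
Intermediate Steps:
q(H) = 2*H*(6 + H) (q(H) = (2*H)*(6 + H) = 2*H*(6 + H))
o(Q) = 224 + 2*Q**2 (o(Q) = (Q**2 + Q*Q) + 2*8*(6 + 8) = (Q**2 + Q**2) + 2*8*14 = 2*Q**2 + 224 = 224 + 2*Q**2)
(o(121) - 1*17338) - 182*142 = ((224 + 2*121**2) - 1*17338) - 182*142 = ((224 + 2*14641) - 17338) - 1*25844 = ((224 + 29282) - 17338) - 25844 = (29506 - 17338) - 25844 = 12168 - 25844 = -13676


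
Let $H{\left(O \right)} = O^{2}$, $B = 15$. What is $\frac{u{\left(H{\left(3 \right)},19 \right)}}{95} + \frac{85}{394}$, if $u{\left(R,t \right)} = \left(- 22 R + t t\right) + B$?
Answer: $\frac{78207}{37430} \approx 2.0894$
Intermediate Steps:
$u{\left(R,t \right)} = 15 + t^{2} - 22 R$ ($u{\left(R,t \right)} = \left(- 22 R + t t\right) + 15 = \left(- 22 R + t^{2}\right) + 15 = \left(t^{2} - 22 R\right) + 15 = 15 + t^{2} - 22 R$)
$\frac{u{\left(H{\left(3 \right)},19 \right)}}{95} + \frac{85}{394} = \frac{15 + 19^{2} - 22 \cdot 3^{2}}{95} + \frac{85}{394} = \left(15 + 361 - 198\right) \frac{1}{95} + 85 \cdot \frac{1}{394} = \left(15 + 361 - 198\right) \frac{1}{95} + \frac{85}{394} = 178 \cdot \frac{1}{95} + \frac{85}{394} = \frac{178}{95} + \frac{85}{394} = \frac{78207}{37430}$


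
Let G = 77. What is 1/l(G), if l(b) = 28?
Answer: 1/28 ≈ 0.035714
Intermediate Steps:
1/l(G) = 1/28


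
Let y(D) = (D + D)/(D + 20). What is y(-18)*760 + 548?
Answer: -13132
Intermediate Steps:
y(D) = 2*D/(20 + D) (y(D) = (2*D)/(20 + D) = 2*D/(20 + D))
y(-18)*760 + 548 = (2*(-18)/(20 - 18))*760 + 548 = (2*(-18)/2)*760 + 548 = (2*(-18)*(½))*760 + 548 = -18*760 + 548 = -13680 + 548 = -13132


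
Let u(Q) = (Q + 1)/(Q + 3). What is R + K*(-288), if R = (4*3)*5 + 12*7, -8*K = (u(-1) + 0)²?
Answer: 144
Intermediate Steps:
u(Q) = (1 + Q)/(3 + Q)
K = 0 (K = -((1 - 1)/(3 - 1) + 0)²/8 = -(0/2 + 0)²/8 = -((½)*0 + 0)²/8 = -(0 + 0)²/8 = -⅛*0² = -⅛*0 = 0)
R = 144 (R = 12*5 + 84 = 60 + 84 = 144)
R + K*(-288) = 144 + 0*(-288) = 144 + 0 = 144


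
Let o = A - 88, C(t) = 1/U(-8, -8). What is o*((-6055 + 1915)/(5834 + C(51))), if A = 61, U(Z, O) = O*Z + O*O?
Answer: 14307840/746753 ≈ 19.160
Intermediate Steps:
U(Z, O) = O² + O*Z (U(Z, O) = O*Z + O² = O² + O*Z)
C(t) = 1/128 (C(t) = 1/(-8*(-8 - 8)) = 1/(-8*(-16)) = 1/128)
o = -27 (o = 61 - 88 = -27)
o*((-6055 + 1915)/(5834 + C(51))) = -27*(-6055 + 1915)/(5834 + 1/128) = -(-111780)/746753/128 = -(-111780)*128/746753 = -27*(-529920/746753) = 14307840/746753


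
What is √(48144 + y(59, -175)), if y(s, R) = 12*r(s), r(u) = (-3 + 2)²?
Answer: 2*√12039 ≈ 219.44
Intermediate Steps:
r(u) = 1 (r(u) = (-1)² = 1)
y(s, R) = 12 (y(s, R) = 12*1 = 12)
√(48144 + y(59, -175)) = √(48144 + 12) = √48156 = 2*√12039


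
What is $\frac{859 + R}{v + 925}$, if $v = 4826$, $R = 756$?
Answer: $\frac{1615}{5751} \approx 0.28082$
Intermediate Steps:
$\frac{859 + R}{v + 925} = \frac{859 + 756}{4826 + 925} = \frac{1615}{5751}$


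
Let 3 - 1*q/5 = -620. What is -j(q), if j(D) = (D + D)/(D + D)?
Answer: -1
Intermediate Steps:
q = 3115 (q = 15 - 5*(-620) = 15 + 3100 = 3115)
j(D) = 1 (j(D) = (2*D)/((2*D)) = (2*D)*(1/(2*D)) = 1)
-j(q) = -1*1 = -1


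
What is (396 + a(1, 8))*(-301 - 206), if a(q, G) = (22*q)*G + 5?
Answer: -292539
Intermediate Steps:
a(q, G) = 5 + 22*G*q (a(q, G) = 22*G*q + 5 = 5 + 22*G*q)
(396 + a(1, 8))*(-301 - 206) = (396 + (5 + 22*8*1))*(-301 - 206) = (396 + (5 + 176))*(-507) = (396 + 181)*(-507) = 577*(-507) = -292539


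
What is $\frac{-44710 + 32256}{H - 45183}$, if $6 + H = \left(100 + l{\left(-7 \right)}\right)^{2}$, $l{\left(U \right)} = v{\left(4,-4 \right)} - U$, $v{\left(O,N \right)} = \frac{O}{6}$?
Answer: $\frac{56043}{151186} \approx 0.37069$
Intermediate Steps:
$v{\left(O,N \right)} = \frac{O}{6}$ ($v{\left(O,N \right)} = O \frac{1}{6} = \frac{O}{6}$)
$l{\left(U \right)} = \frac{2}{3} - U$ ($l{\left(U \right)} = \frac{1}{6} \cdot 4 - U = \frac{2}{3} - U$)
$H = \frac{104275}{9}$ ($H = -6 + \left(100 + \left(\frac{2}{3} - -7\right)\right)^{2} = -6 + \left(100 + \left(\frac{2}{3} + 7\right)\right)^{2} = -6 + \left(100 + \frac{23}{3}\right)^{2} = -6 + \left(\frac{323}{3}\right)^{2} = -6 + \frac{104329}{9} = \frac{104275}{9} \approx 11586.0$)
$\frac{-44710 + 32256}{H - 45183} = \frac{-44710 + 32256}{\frac{104275}{9} - 45183} = - \frac{12454}{- \frac{302372}{9}} = \left(-12454\right) \left(- \frac{9}{302372}\right) = \frac{56043}{151186}$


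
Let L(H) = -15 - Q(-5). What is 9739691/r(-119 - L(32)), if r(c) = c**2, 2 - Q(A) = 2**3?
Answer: 9739691/12100 ≈ 804.93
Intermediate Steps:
Q(A) = -6 (Q(A) = 2 - 1*2**3 = 2 - 1*8 = 2 - 8 = -6)
L(H) = -9 (L(H) = -15 - 1*(-6) = -15 + 6 = -9)
9739691/r(-119 - L(32)) = 9739691/((-119 - 1*(-9))**2) = 9739691/((-119 + 9)**2) = 9739691/((-110)**2) = 9739691/12100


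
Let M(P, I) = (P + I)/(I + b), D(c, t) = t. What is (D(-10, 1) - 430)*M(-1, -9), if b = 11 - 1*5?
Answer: -1430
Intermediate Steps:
b = 6 (b = 11 - 5 = 6)
M(P, I) = (I + P)/(6 + I) (M(P, I) = (P + I)/(I + 6) = (I + P)/(6 + I))
(D(-10, 1) - 430)*M(-1, -9) = (1 - 430)*((-9 - 1)/(6 - 9)) = -429*(-10)/(-3) = -(-143)*(-10) = -429*10/3 = -1430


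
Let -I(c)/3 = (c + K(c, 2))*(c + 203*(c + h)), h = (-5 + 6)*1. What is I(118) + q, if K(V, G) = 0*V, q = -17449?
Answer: -8610799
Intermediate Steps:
K(V, G) = 0
h = 1 (h = 1*1 = 1)
I(c) = -3*c*(203 + 204*c) (I(c) = -3*(c + 0)*(c + 203*(c + 1)) = -3*c*(c + 203*(1 + c)) = -3*c*(c + (203 + 203*c)) = -3*c*(203 + 204*c))
I(118) + q = 3*118*(-203 - 204*118) - 17449 = 3*118*(-203 - 24072) - 17449 = 3*118*(-24275) - 17449 = -8593350 - 17449 = -8610799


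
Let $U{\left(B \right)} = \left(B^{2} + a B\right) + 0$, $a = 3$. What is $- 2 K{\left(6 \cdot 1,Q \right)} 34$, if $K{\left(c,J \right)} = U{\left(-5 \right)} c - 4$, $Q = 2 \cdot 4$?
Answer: $-3808$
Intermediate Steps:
$U{\left(B \right)} = B^{2} + 3 B$ ($U{\left(B \right)} = \left(B^{2} + 3 B\right) + 0 = B^{2} + 3 B$)
$Q = 8$
$K{\left(c,J \right)} = -4 + 10 c$ ($K{\left(c,J \right)} = - 5 \left(3 - 5\right) c - 4 = \left(-5\right) \left(-2\right) c - 4 = 10 c - 4 = -4 + 10 c$)
$- 2 K{\left(6 \cdot 1,Q \right)} 34 = - 2 \left(-4 + 10 \cdot 6 \cdot 1\right) 34 = - 2 \left(-4 + 10 \cdot 6\right) 34 = - 2 \left(-4 + 60\right) 34 = \left(-2\right) 56 \cdot 34 = \left(-112\right) 34 = -3808$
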